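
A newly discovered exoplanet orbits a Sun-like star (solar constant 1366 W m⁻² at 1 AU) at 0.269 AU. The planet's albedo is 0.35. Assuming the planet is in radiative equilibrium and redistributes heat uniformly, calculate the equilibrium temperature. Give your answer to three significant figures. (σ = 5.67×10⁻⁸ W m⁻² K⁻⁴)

T_eq ≈ 482 K

Flux at 0.269 AU: S = 1366/0.269² = 1.89×10⁴ W m⁻².
Energy balance: absorbed = emitted ⇒ πR²·S(1−A) = 4πR²·σT_eq⁴, so T_eq⁴ = S(1−A)/(4σ).
T_eq = [1.89×10⁴ × 0.65 / (4 × 5.67×10⁻⁸)]^(1/4) = (5.41×10¹⁰)^(1/4) = 482 K.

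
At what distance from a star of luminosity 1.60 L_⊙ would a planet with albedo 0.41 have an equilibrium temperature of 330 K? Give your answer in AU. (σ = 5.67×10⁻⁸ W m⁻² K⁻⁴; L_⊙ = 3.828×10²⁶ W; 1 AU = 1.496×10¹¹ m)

L = 1.60 × 3.828×10²⁶ = 6.12×10²⁶ W.
From T_eq⁴ = L(1−A)/(16πσd²): d = √[L(1−A)/(16πσT_eq⁴)].
d = √[6.12×10²⁶ × 0.59 / (16π × 5.67×10⁻⁸ × (330)⁴)] = 1.03×10¹¹ m = 0.691 AU.

d ≈ 0.691 AU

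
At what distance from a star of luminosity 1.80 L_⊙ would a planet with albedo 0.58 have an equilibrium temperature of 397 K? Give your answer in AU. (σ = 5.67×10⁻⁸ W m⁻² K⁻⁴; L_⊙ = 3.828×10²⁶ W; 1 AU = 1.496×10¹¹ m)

L = 1.80 × 3.828×10²⁶ = 6.89×10²⁶ W.
From T_eq⁴ = L(1−A)/(16πσd²): d = √[L(1−A)/(16πσT_eq⁴)].
d = √[6.89×10²⁶ × 0.42 / (16π × 5.67×10⁻⁸ × (397)⁴)] = 6.39×10¹⁰ m = 0.427 AU.

d ≈ 0.427 AU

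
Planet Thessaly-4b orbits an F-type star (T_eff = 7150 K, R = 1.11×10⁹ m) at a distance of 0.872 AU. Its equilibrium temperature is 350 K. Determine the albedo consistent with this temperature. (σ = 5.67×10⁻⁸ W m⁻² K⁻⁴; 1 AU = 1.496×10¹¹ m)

d = 0.872 AU = 1.30×10¹¹ m.
L = 4πR_⋆²σT_⋆⁴ = 4π(1.11×10⁹)² × 5.67×10⁻⁸ × (7150)⁴ = 2.29×10²⁷ W.
S = L/(4πd²) = 1.07×10⁴ W m⁻².
From T_eq⁴ = S(1−A)/(4σ): 1−A = 4σT_eq⁴/S.
1−A = 4 × 5.67×10⁻⁸ × (350)⁴ / 1.07×10⁴ = 0.317.

A ≈ 0.68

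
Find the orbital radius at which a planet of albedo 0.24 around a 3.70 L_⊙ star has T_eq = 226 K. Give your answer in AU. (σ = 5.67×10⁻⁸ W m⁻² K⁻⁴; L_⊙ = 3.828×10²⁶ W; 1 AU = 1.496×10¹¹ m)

d ≈ 2.54 AU

L = 3.70 × 3.828×10²⁶ = 1.42×10²⁷ W.
From T_eq⁴ = L(1−A)/(16πσd²): d = √[L(1−A)/(16πσT_eq⁴)].
d = √[1.42×10²⁷ × 0.76 / (16π × 5.67×10⁻⁸ × (226)⁴)] = 3.80×10¹¹ m = 2.54 AU.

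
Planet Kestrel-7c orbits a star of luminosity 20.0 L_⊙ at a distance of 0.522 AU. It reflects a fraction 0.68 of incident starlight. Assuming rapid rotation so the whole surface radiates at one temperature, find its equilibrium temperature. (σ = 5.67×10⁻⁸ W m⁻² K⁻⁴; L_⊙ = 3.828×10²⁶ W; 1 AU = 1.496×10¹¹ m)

d = 0.522 AU = 7.81×10¹⁰ m.
L = 20.0 × 3.828×10²⁶ = 7.66×10²⁷ W.
Flux: S = L/(4πd²) = 7.66×10²⁷/(4π×(7.81×10¹⁰)²) = 9.99×10⁴ W m⁻².
Energy balance: absorbed = emitted ⇒ πR²·S(1−A) = 4πR²·σT_eq⁴, so T_eq⁴ = S(1−A)/(4σ).
T_eq = [9.99×10⁴ × 0.32 / (4 × 5.67×10⁻⁸)]^(1/4) = (1.41×10¹¹)^(1/4) = 613 K.

T_eq ≈ 613 K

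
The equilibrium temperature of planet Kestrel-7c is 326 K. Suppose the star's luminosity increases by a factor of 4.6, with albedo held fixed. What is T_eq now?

T_eq ∝ L^(1/4) · d^(−1/2).
T′ = 326 × 4.6^(1/4) = 477 K.

T_eq ≈ 477 K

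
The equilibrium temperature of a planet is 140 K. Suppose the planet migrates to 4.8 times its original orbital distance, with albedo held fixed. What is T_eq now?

T_eq ≈ 63.9 K

T_eq ∝ L^(1/4) · d^(−1/2).
T′ = 140 / 4.8^(1/2) = 63.9 K.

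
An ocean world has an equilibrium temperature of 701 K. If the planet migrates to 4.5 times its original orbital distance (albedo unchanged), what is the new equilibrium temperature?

T_eq ≈ 330 K

T_eq ∝ L^(1/4) · d^(−1/2).
T′ = 701 / 4.5^(1/2) = 330 K.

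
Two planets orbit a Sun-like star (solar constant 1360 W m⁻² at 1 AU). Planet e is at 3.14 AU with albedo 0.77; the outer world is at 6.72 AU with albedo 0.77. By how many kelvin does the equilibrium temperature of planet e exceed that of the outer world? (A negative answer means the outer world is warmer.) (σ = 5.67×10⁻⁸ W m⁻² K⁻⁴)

ΔT ≈ 34.4 K

T_eq = [S₀(1−A)/(4σd²)]^(1/4), so T ∝ (1−A)^(1/4) / √d.
T₁ = [1360×0.23/(4×5.67×10⁻⁸×3.14²)]^(1/4) = 108.75 K.
T₂ = [1360×0.23/(4×5.67×10⁻⁸×6.72²)]^(1/4) = 74.34 K.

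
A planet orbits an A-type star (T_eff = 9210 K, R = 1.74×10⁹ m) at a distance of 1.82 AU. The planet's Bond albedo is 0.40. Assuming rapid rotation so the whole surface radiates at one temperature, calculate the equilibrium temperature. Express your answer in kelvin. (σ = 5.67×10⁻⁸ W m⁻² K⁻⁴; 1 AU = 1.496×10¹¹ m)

d = 1.82 AU = 2.72×10¹¹ m.
L = 4πR_⋆²σT_⋆⁴ = 4π(1.74×10⁹)² × 5.67×10⁻⁸ × (9210)⁴ = 1.55×10²⁸ W.
S = L/(4πd²) = 1.67×10⁴ W m⁻².
Energy balance: absorbed = emitted ⇒ πR²·S(1−A) = 4πR²·σT_eq⁴, so T_eq⁴ = S(1−A)/(4σ).
T_eq = [1.67×10⁴ × 0.60 / (4 × 5.67×10⁻⁸)]^(1/4) = (4.41×10¹⁰)^(1/4) = 458 K.

T_eq ≈ 458 K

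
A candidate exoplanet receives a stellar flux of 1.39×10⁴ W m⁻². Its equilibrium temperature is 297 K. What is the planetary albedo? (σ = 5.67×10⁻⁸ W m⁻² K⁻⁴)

From T_eq⁴ = S(1−A)/(4σ): 1−A = 4σT_eq⁴/S.
1−A = 4 × 5.67×10⁻⁸ × (297)⁴ / 1.39×10⁴ = 0.127.

A ≈ 0.87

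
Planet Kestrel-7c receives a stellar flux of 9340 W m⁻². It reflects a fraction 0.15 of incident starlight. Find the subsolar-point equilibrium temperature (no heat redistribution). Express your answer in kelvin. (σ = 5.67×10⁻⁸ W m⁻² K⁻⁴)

At the subsolar point the surface absorbs S(1−A) and emits σT⁴ per unit area — no factor of 4, since only the local patch is in balance.
T = [9340 × 0.85 / 5.67×10⁻⁸]^(1/4) = (1.40×10¹¹)^(1/4) = 612 K.

T_ss ≈ 612 K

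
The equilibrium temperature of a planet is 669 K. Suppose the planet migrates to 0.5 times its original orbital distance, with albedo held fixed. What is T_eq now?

T_eq ≈ 946 K

T_eq ∝ L^(1/4) · d^(−1/2).
T′ = 669 / 0.5^(1/2) = 946 K.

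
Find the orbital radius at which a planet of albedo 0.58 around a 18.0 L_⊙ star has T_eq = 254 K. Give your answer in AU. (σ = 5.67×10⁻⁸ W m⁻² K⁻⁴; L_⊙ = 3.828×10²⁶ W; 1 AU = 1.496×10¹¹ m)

d ≈ 3.30 AU

L = 18.0 × 3.828×10²⁶ = 6.89×10²⁷ W.
From T_eq⁴ = L(1−A)/(16πσd²): d = √[L(1−A)/(16πσT_eq⁴)].
d = √[6.89×10²⁷ × 0.42 / (16π × 5.67×10⁻⁸ × (254)⁴)] = 4.94×10¹¹ m = 3.30 AU.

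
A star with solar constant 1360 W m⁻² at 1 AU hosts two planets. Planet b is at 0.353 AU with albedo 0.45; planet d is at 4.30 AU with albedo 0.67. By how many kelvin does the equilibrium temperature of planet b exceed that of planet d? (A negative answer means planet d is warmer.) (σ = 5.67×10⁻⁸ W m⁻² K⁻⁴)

ΔT ≈ 301.6 K

T_eq = [S₀(1−A)/(4σd²)]^(1/4), so T ∝ (1−A)^(1/4) / √d.
T₁ = [1360×0.55/(4×5.67×10⁻⁸×0.353²)]^(1/4) = 403.35 K.
T₂ = [1360×0.33/(4×5.67×10⁻⁸×4.30²)]^(1/4) = 101.71 K.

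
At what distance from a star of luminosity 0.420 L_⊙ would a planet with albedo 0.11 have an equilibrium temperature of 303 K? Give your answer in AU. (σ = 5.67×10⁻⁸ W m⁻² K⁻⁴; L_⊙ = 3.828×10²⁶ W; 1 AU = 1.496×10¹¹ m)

d ≈ 0.516 AU

L = 0.420 × 3.828×10²⁶ = 1.61×10²⁶ W.
From T_eq⁴ = L(1−A)/(16πσd²): d = √[L(1−A)/(16πσT_eq⁴)].
d = √[1.61×10²⁶ × 0.89 / (16π × 5.67×10⁻⁸ × (303)⁴)] = 7.72×10¹⁰ m = 0.516 AU.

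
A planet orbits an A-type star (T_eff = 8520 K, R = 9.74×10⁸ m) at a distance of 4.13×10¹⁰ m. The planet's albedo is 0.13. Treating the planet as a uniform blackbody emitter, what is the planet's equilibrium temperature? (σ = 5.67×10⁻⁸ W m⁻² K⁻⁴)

T_eq ≈ 894 K

L = 4πR_⋆²σT_⋆⁴ = 4π(9.74×10⁸)² × 5.67×10⁻⁸ × (8520)⁴ = 3.56×10²⁷ W.
S = L/(4πd²) = 1.66×10⁵ W m⁻².
Energy balance: absorbed = emitted ⇒ πR²·S(1−A) = 4πR²·σT_eq⁴, so T_eq⁴ = S(1−A)/(4σ).
T_eq = [1.66×10⁵ × 0.87 / (4 × 5.67×10⁻⁸)]^(1/4) = (6.37×10¹¹)^(1/4) = 894 K.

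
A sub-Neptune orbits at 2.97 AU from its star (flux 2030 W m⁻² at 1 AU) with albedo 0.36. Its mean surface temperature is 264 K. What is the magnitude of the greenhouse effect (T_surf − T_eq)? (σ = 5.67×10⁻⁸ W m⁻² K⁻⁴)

ΔT ≈ 104.4 K

S = 2030/2.97² = 230.1 W m⁻².
T_eq = [S(1−A)/(4σ)]^(1/4) = [230.1×0.64/(4×5.67×10⁻⁸)]^(1/4) = 159.6 K.
ΔT = T_surf − T_eq = 264 − 159.6.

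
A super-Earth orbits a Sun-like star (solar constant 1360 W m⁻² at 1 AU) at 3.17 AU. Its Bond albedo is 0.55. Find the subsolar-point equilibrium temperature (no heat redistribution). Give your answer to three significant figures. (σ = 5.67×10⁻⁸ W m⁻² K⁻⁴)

T_ss ≈ 181 K

Flux at 3.17 AU: S = 1360/3.17² = 135 W m⁻².
At the subsolar point the surface absorbs S(1−A) and emits σT⁴ per unit area — no factor of 4, since only the local patch is in balance.
T = [135 × 0.45 / 5.67×10⁻⁸]^(1/4) = (1.07×10⁹)^(1/4) = 181 K.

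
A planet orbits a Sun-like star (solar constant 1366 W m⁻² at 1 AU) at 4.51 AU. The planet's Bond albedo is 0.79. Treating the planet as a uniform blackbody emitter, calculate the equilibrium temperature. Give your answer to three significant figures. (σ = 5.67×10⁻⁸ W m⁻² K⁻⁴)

Flux at 4.51 AU: S = 1366/4.51² = 67.2 W m⁻².
Energy balance: absorbed = emitted ⇒ πR²·S(1−A) = 4πR²·σT_eq⁴, so T_eq⁴ = S(1−A)/(4σ).
T_eq = [67.2 × 0.21 / (4 × 5.67×10⁻⁸)]^(1/4) = (6.22×10⁷)^(1/4) = 88.8 K.

T_eq ≈ 88.8 K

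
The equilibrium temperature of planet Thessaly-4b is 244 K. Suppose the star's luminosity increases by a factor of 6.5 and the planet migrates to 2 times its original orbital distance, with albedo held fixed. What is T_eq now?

T_eq ≈ 275 K

T_eq ∝ L^(1/4) · d^(−1/2).
T′ = 244 × 6.5^(1/4) / 2^(1/2) = 275 K.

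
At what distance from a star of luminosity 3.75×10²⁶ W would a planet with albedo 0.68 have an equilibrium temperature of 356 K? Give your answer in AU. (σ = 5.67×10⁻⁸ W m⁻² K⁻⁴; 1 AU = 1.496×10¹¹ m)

d ≈ 0.342 AU

From T_eq⁴ = L(1−A)/(16πσd²): d = √[L(1−A)/(16πσT_eq⁴)].
d = √[3.75×10²⁶ × 0.32 / (16π × 5.67×10⁻⁸ × (356)⁴)] = 5.12×10¹⁰ m = 0.342 AU.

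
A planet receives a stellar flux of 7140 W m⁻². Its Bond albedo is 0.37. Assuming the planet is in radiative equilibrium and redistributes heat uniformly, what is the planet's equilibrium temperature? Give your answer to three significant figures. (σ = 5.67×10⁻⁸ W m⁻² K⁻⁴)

Energy balance: absorbed = emitted ⇒ πR²·S(1−A) = 4πR²·σT_eq⁴, so T_eq⁴ = S(1−A)/(4σ).
T_eq = [7140 × 0.63 / (4 × 5.67×10⁻⁸)]^(1/4) = (1.98×10¹⁰)^(1/4) = 375 K.

T_eq ≈ 375 K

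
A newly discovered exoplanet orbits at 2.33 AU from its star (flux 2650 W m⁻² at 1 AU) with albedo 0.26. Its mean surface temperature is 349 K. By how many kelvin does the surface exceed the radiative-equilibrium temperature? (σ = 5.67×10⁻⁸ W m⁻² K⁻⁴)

ΔT ≈ 149.2 K

S = 2650/2.33² = 488.1 W m⁻².
T_eq = [S(1−A)/(4σ)]^(1/4) = [488.1×0.74/(4×5.67×10⁻⁸)]^(1/4) = 199.8 K.
ΔT = T_surf − T_eq = 349 − 199.8.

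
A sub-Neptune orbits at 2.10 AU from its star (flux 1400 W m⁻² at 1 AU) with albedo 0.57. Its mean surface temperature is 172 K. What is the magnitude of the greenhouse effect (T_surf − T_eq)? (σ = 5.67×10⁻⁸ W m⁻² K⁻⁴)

S = 1400/2.10² = 317.5 W m⁻².
T_eq = [S(1−A)/(4σ)]^(1/4) = [317.5×0.43/(4×5.67×10⁻⁸)]^(1/4) = 156.6 K.
ΔT = T_surf − T_eq = 172 − 156.6.

ΔT ≈ 15.4 K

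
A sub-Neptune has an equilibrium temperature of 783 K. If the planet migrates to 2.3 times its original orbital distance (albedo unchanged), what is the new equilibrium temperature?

T_eq ≈ 516 K

T_eq ∝ L^(1/4) · d^(−1/2).
T′ = 783 / 2.3^(1/2) = 516 K.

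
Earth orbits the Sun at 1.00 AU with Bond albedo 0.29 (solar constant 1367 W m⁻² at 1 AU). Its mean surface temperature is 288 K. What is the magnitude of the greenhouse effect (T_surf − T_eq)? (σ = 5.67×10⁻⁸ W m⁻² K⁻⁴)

ΔT ≈ 32.2 K

S = 1367/1.00² = 1367 W m⁻².
T_eq = [S(1−A)/(4σ)]^(1/4) = [1367×0.71/(4×5.67×10⁻⁸)]^(1/4) = 255.8 K.
ΔT = T_surf − T_eq = 288 − 255.8.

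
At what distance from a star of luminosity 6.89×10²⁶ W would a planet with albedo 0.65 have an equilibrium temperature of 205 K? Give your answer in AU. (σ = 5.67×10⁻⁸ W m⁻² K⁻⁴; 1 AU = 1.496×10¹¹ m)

d ≈ 1.46 AU

From T_eq⁴ = L(1−A)/(16πσd²): d = √[L(1−A)/(16πσT_eq⁴)].
d = √[6.89×10²⁶ × 0.35 / (16π × 5.67×10⁻⁸ × (205)⁴)] = 2.19×10¹¹ m = 1.46 AU.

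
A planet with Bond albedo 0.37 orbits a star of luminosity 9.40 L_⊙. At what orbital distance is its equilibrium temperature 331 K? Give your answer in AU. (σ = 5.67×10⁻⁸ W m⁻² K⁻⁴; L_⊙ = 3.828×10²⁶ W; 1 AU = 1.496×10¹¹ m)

d ≈ 1.72 AU

L = 9.40 × 3.828×10²⁶ = 3.60×10²⁷ W.
From T_eq⁴ = L(1−A)/(16πσd²): d = √[L(1−A)/(16πσT_eq⁴)].
d = √[3.60×10²⁷ × 0.63 / (16π × 5.67×10⁻⁸ × (331)⁴)] = 2.57×10¹¹ m = 1.72 AU.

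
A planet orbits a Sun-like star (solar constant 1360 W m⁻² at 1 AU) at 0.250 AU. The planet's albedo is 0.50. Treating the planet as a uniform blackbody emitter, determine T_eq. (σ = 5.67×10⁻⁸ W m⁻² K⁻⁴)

Flux at 0.250 AU: S = 1360/0.250² = 2.18×10⁴ W m⁻².
Energy balance: absorbed = emitted ⇒ πR²·S(1−A) = 4πR²·σT_eq⁴, so T_eq⁴ = S(1−A)/(4σ).
T_eq = [2.18×10⁴ × 0.50 / (4 × 5.67×10⁻⁸)]^(1/4) = (4.80×10¹⁰)^(1/4) = 468 K.

T_eq ≈ 468 K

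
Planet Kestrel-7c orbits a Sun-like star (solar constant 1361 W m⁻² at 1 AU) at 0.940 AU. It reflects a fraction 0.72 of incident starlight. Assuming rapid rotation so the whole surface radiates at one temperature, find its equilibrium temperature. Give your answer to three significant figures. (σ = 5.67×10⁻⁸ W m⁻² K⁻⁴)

Flux at 0.940 AU: S = 1361/0.940² = 1540 W m⁻².
Energy balance: absorbed = emitted ⇒ πR²·S(1−A) = 4πR²·σT_eq⁴, so T_eq⁴ = S(1−A)/(4σ).
T_eq = [1540 × 0.28 / (4 × 5.67×10⁻⁸)]^(1/4) = (1.90×10⁹)^(1/4) = 209 K.

T_eq ≈ 209 K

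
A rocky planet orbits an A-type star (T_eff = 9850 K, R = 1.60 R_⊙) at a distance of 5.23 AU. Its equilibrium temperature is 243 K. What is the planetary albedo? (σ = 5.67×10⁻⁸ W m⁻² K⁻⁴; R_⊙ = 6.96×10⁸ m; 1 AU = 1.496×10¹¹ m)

A ≈ 0.27

R_⋆ = 1.60 × 6.96×10⁸ = 1.11×10⁹ m.
d = 5.23 AU = 7.82×10¹¹ m.
L = 4πR_⋆²σT_⋆⁴ = 4π(1.11×10⁹)² × 5.67×10⁻⁸ × (9850)⁴ = 8.32×10²⁷ W.
S = L/(4πd²) = 1080 W m⁻².
From T_eq⁴ = S(1−A)/(4σ): 1−A = 4σT_eq⁴/S.
1−A = 4 × 5.67×10⁻⁸ × (243)⁴ / 1080 = 0.731.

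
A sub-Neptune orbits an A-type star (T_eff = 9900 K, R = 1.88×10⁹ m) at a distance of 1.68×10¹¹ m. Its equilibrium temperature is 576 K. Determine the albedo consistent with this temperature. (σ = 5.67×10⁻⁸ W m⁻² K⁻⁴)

L = 4πR_⋆²σT_⋆⁴ = 4π(1.88×10⁹)² × 5.67×10⁻⁸ × (9900)⁴ = 2.42×10²⁸ W.
S = L/(4πd²) = 6.82×10⁴ W m⁻².
From T_eq⁴ = S(1−A)/(4σ): 1−A = 4σT_eq⁴/S.
1−A = 4 × 5.67×10⁻⁸ × (576)⁴ / 6.82×10⁴ = 0.366.

A ≈ 0.63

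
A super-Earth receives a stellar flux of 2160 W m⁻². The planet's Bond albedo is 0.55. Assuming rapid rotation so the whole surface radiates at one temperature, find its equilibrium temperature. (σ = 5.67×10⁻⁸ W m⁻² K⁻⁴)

Energy balance: absorbed = emitted ⇒ πR²·S(1−A) = 4πR²·σT_eq⁴, so T_eq⁴ = S(1−A)/(4σ).
T_eq = [2160 × 0.45 / (4 × 5.67×10⁻⁸)]^(1/4) = (4.29×10⁹)^(1/4) = 256 K.

T_eq ≈ 256 K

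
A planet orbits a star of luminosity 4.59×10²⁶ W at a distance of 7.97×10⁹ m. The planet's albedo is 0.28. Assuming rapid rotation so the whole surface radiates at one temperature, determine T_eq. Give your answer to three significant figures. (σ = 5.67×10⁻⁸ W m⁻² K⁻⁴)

Flux: S = L/(4πd²) = 4.59×10²⁶/(4π×(7.97×10⁹)²) = 5.75×10⁵ W m⁻².
Energy balance: absorbed = emitted ⇒ πR²·S(1−A) = 4πR²·σT_eq⁴, so T_eq⁴ = S(1−A)/(4σ).
T_eq = [5.75×10⁵ × 0.72 / (4 × 5.67×10⁻⁸)]^(1/4) = (1.83×10¹²)^(1/4) = 1160 K.

T_eq ≈ 1160 K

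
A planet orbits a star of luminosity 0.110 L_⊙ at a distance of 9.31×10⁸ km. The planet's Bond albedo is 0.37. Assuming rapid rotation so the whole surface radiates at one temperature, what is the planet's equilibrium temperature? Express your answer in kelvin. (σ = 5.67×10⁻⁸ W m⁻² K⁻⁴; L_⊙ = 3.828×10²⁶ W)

d = 9.31×10⁸ km = 9.31×10¹¹ m.
L = 0.110 × 3.828×10²⁶ = 4.21×10²⁵ W.
Flux: S = L/(4πd²) = 4.21×10²⁵/(4π×(9.31×10¹¹)²) = 3.87 W m⁻².
Energy balance: absorbed = emitted ⇒ πR²·S(1−A) = 4πR²·σT_eq⁴, so T_eq⁴ = S(1−A)/(4σ).
T_eq = [3.87 × 0.63 / (4 × 5.67×10⁻⁸)]^(1/4) = (1.07×10⁷)^(1/4) = 57.2 K.

T_eq ≈ 57.2 K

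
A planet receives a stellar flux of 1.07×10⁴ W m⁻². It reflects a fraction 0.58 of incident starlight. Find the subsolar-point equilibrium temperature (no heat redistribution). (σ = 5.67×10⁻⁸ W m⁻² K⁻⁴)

At the subsolar point the surface absorbs S(1−A) and emits σT⁴ per unit area — no factor of 4, since only the local patch is in balance.
T = [1.07×10⁴ × 0.42 / 5.67×10⁻⁸]^(1/4) = (7.93×10¹⁰)^(1/4) = 531 K.

T_ss ≈ 531 K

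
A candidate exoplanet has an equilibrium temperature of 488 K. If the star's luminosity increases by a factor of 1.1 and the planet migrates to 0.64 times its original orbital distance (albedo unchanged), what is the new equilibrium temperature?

T_eq ∝ L^(1/4) · d^(−1/2).
T′ = 488 × 1.1^(1/4) / 0.64^(1/2) = 625 K.

T_eq ≈ 625 K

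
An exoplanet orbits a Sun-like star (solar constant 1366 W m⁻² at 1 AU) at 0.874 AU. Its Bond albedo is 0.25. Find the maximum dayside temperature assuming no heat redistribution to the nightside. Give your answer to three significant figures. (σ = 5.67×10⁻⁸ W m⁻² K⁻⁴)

Flux at 0.874 AU: S = 1366/0.874² = 1790 W m⁻².
With no redistribution each surface element balances locally: S(1−A) = σT⁴.
T = [1790 × 0.75 / 5.67×10⁻⁸]^(1/4) = (2.37×10¹⁰)^(1/4) = 392 K.

T_ss ≈ 392 K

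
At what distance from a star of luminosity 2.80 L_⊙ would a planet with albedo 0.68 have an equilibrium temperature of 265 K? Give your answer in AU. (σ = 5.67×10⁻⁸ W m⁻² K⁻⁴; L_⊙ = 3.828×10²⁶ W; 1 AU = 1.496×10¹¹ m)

L = 2.80 × 3.828×10²⁶ = 1.07×10²⁷ W.
From T_eq⁴ = L(1−A)/(16πσd²): d = √[L(1−A)/(16πσT_eq⁴)].
d = √[1.07×10²⁷ × 0.32 / (16π × 5.67×10⁻⁸ × (265)⁴)] = 1.56×10¹¹ m = 1.04 AU.

d ≈ 1.04 AU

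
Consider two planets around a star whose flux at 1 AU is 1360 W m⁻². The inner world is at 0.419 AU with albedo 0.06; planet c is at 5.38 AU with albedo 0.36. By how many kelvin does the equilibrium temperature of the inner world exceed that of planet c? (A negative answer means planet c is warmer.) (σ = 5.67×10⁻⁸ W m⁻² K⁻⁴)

T_eq = [S₀(1−A)/(4σd²)]^(1/4), so T ∝ (1−A)^(1/4) / √d.
T₁ = [1360×0.94/(4×5.67×10⁻⁸×0.419²)]^(1/4) = 423.30 K.
T₂ = [1360×0.64/(4×5.67×10⁻⁸×5.38²)]^(1/4) = 107.31 K.

ΔT ≈ 316.0 K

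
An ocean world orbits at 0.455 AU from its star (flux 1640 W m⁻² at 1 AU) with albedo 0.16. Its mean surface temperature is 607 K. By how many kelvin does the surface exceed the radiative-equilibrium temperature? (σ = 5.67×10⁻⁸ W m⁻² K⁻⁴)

ΔT ≈ 193.1 K

S = 1640/0.455² = 7922 W m⁻².
T_eq = [S(1−A)/(4σ)]^(1/4) = [7922×0.84/(4×5.67×10⁻⁸)]^(1/4) = 413.9 K.
ΔT = T_surf − T_eq = 607 − 413.9.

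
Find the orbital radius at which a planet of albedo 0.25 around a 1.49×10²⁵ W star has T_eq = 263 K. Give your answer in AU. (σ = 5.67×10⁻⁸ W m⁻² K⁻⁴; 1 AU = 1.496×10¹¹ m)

d ≈ 0.191 AU

From T_eq⁴ = L(1−A)/(16πσd²): d = √[L(1−A)/(16πσT_eq⁴)].
d = √[1.49×10²⁵ × 0.75 / (16π × 5.67×10⁻⁸ × (263)⁴)] = 2.86×10¹⁰ m = 0.191 AU.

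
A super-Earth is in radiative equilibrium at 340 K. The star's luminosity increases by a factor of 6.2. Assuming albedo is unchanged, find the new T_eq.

T_eq ∝ L^(1/4) · d^(−1/2).
T′ = 340 × 6.2^(1/4) = 537 K.

T_eq ≈ 537 K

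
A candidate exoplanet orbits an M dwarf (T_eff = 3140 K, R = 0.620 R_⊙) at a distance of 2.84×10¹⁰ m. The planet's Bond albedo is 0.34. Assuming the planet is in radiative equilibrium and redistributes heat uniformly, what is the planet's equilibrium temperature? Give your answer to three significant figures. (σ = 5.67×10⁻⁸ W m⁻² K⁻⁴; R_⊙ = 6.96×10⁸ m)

R_⋆ = 0.620 × 6.96×10⁸ = 4.32×10⁸ m.
L = 4πR_⋆²σT_⋆⁴ = 4π(4.32×10⁸)² × 5.67×10⁻⁸ × (3140)⁴ = 1.29×10²⁵ W.
S = L/(4πd²) = 1270 W m⁻².
Energy balance: absorbed = emitted ⇒ πR²·S(1−A) = 4πR²·σT_eq⁴, so T_eq⁴ = S(1−A)/(4σ).
T_eq = [1270 × 0.66 / (4 × 5.67×10⁻⁸)]^(1/4) = (3.70×10⁹)^(1/4) = 247 K.

T_eq ≈ 247 K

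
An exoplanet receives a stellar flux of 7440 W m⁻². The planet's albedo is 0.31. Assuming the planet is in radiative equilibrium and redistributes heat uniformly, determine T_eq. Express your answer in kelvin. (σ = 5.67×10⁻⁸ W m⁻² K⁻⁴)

T_eq ≈ 388 K

Energy balance: absorbed = emitted ⇒ πR²·S(1−A) = 4πR²·σT_eq⁴, so T_eq⁴ = S(1−A)/(4σ).
T_eq = [7440 × 0.69 / (4 × 5.67×10⁻⁸)]^(1/4) = (2.26×10¹⁰)^(1/4) = 388 K.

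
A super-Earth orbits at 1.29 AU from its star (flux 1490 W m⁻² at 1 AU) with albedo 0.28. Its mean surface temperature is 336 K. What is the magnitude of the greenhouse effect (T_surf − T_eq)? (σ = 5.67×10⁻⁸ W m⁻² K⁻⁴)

S = 1490/1.29² = 895.4 W m⁻².
T_eq = [S(1−A)/(4σ)]^(1/4) = [895.4×0.72/(4×5.67×10⁻⁸)]^(1/4) = 230.9 K.
ΔT = T_surf − T_eq = 336 − 230.9.

ΔT ≈ 105.1 K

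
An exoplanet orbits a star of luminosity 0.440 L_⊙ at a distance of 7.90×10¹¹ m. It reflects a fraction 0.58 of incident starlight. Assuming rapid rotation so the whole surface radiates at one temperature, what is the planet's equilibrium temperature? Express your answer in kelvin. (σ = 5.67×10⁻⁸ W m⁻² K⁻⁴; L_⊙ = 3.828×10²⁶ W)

L = 0.440 × 3.828×10²⁶ = 1.68×10²⁶ W.
Flux: S = L/(4πd²) = 1.68×10²⁶/(4π×(7.90×10¹¹)²) = 21.5 W m⁻².
Energy balance: absorbed = emitted ⇒ πR²·S(1−A) = 4πR²·σT_eq⁴, so T_eq⁴ = S(1−A)/(4σ).
T_eq = [21.5 × 0.42 / (4 × 5.67×10⁻⁸)]^(1/4) = (3.98×10⁷)^(1/4) = 79.4 K.

T_eq ≈ 79.4 K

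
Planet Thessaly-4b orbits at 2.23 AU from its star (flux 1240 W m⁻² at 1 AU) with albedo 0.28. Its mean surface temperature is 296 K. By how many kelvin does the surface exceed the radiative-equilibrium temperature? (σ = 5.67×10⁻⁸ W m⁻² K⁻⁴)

S = 1240/2.23² = 249.4 W m⁻².
T_eq = [S(1−A)/(4σ)]^(1/4) = [249.4×0.72/(4×5.67×10⁻⁸)]^(1/4) = 167.7 K.
ΔT = T_surf − T_eq = 296 − 167.7.

ΔT ≈ 128.3 K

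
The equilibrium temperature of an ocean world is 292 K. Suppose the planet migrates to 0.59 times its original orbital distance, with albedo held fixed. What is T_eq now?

T_eq ∝ L^(1/4) · d^(−1/2).
T′ = 292 / 0.59^(1/2) = 380 K.

T_eq ≈ 380 K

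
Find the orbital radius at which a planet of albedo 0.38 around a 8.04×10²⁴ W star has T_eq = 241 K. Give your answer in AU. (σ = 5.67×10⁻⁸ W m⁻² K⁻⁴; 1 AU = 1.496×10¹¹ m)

From T_eq⁴ = L(1−A)/(16πσd²): d = √[L(1−A)/(16πσT_eq⁴)].
d = √[8.04×10²⁴ × 0.62 / (16π × 5.67×10⁻⁸ × (241)⁴)] = 2.28×10¹⁰ m = 0.152 AU.

d ≈ 0.152 AU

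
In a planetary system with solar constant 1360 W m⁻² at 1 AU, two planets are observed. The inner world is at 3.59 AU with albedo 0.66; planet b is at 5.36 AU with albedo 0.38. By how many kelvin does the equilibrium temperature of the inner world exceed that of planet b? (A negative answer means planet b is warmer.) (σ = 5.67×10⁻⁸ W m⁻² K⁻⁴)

T_eq = [S₀(1−A)/(4σd²)]^(1/4), so T ∝ (1−A)^(1/4) / √d.
T₁ = [1360×0.34/(4×5.67×10⁻⁸×3.59²)]^(1/4) = 112.15 K.
T₂ = [1360×0.62/(4×5.67×10⁻⁸×5.36²)]^(1/4) = 106.66 K.

ΔT ≈ 5.5 K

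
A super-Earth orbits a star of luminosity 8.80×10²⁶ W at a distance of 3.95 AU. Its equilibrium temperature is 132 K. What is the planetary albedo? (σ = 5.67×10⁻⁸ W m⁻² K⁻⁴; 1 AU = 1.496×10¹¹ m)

A ≈ 0.66

d = 3.95 AU = 5.91×10¹¹ m.
Flux: S = L/(4πd²) = 8.80×10²⁶/(4π×(5.91×10¹¹)²) = 201 W m⁻².
From T_eq⁴ = S(1−A)/(4σ): 1−A = 4σT_eq⁴/S.
1−A = 4 × 5.67×10⁻⁸ × (132)⁴ / 201 = 0.343.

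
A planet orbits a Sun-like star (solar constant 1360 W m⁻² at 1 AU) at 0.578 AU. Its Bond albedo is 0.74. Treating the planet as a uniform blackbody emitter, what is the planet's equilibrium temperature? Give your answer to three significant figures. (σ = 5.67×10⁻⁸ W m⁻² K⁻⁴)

Flux at 0.578 AU: S = 1360/0.578² = 4070 W m⁻².
Energy balance: absorbed = emitted ⇒ πR²·S(1−A) = 4πR²·σT_eq⁴, so T_eq⁴ = S(1−A)/(4σ).
T_eq = [4070 × 0.26 / (4 × 5.67×10⁻⁸)]^(1/4) = (4.67×10⁹)^(1/4) = 261 K.

T_eq ≈ 261 K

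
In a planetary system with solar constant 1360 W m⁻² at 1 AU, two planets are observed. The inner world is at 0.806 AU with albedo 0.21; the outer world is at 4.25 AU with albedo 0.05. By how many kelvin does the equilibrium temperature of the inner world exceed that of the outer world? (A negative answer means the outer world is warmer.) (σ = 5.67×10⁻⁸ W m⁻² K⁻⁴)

ΔT ≈ 159.0 K

T_eq = [S₀(1−A)/(4σd²)]^(1/4), so T ∝ (1−A)^(1/4) / √d.
T₁ = [1360×0.79/(4×5.67×10⁻⁸×0.806²)]^(1/4) = 292.22 K.
T₂ = [1360×0.95/(4×5.67×10⁻⁸×4.25²)]^(1/4) = 133.26 K.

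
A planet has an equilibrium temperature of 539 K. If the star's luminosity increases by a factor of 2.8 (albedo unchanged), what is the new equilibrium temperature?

T_eq ∝ L^(1/4) · d^(−1/2).
T′ = 539 × 2.8^(1/4) = 697 K.

T_eq ≈ 697 K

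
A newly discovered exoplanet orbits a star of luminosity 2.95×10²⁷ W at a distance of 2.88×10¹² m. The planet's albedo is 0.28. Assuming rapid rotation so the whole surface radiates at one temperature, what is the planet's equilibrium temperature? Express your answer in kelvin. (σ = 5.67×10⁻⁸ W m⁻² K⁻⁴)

Flux: S = L/(4πd²) = 2.95×10²⁷/(4π×(2.88×10¹²)²) = 28.3 W m⁻².
Energy balance: absorbed = emitted ⇒ πR²·S(1−A) = 4πR²·σT_eq⁴, so T_eq⁴ = S(1−A)/(4σ).
T_eq = [28.3 × 0.72 / (4 × 5.67×10⁻⁸)]^(1/4) = (8.98×10⁷)^(1/4) = 97.4 K.

T_eq ≈ 97.4 K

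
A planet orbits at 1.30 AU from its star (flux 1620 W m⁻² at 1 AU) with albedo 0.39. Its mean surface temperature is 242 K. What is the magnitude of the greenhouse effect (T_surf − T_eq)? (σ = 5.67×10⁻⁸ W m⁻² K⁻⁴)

S = 1620/1.30² = 958.6 W m⁻².
T_eq = [S(1−A)/(4σ)]^(1/4) = [958.6×0.61/(4×5.67×10⁻⁸)]^(1/4) = 225.3 K.
ΔT = T_surf − T_eq = 242 − 225.3.

ΔT ≈ 16.7 K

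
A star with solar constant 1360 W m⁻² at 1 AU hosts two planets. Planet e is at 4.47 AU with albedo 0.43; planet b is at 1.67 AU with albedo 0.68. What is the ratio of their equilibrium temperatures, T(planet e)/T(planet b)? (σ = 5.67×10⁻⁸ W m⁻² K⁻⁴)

T₁/T₂ ≈ 0.706

T_eq = [S₀(1−A)/(4σd²)]^(1/4), so T ∝ (1−A)^(1/4) / √d.
T₁ = [1360×0.57/(4×5.67×10⁻⁸×4.47²)]^(1/4) = 114.36 K.
T₂ = [1360×0.32/(4×5.67×10⁻⁸×1.67²)]^(1/4) = 161.96 K.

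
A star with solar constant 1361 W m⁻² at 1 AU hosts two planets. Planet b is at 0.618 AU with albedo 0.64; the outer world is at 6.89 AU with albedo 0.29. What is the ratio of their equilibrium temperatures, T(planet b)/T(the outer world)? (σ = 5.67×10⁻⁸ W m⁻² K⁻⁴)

T_eq = [S₀(1−A)/(4σd²)]^(1/4), so T ∝ (1−A)^(1/4) / √d.
T₁ = [1361×0.36/(4×5.67×10⁻⁸×0.618²)]^(1/4) = 274.24 K.
T₂ = [1361×0.71/(4×5.67×10⁻⁸×6.89²)]^(1/4) = 97.33 K.

T₁/T₂ ≈ 2.818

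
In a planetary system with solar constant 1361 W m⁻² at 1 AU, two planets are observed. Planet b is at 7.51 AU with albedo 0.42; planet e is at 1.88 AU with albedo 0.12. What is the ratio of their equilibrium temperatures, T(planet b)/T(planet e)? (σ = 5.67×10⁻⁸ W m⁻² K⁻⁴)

T_eq = [S₀(1−A)/(4σd²)]^(1/4), so T ∝ (1−A)^(1/4) / √d.
T₁ = [1361×0.58/(4×5.67×10⁻⁸×7.51²)]^(1/4) = 88.63 K.
T₂ = [1361×0.88/(4×5.67×10⁻⁸×1.88²)]^(1/4) = 196.61 K.

T₁/T₂ ≈ 0.451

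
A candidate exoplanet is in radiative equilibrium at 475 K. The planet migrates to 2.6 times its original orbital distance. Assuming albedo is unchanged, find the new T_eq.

T_eq ∝ L^(1/4) · d^(−1/2).
T′ = 475 / 2.6^(1/2) = 295 K.

T_eq ≈ 295 K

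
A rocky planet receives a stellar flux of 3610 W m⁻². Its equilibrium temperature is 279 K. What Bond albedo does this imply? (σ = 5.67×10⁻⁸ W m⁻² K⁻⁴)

A ≈ 0.62

From T_eq⁴ = S(1−A)/(4σ): 1−A = 4σT_eq⁴/S.
1−A = 4 × 5.67×10⁻⁸ × (279)⁴ / 3610 = 0.381.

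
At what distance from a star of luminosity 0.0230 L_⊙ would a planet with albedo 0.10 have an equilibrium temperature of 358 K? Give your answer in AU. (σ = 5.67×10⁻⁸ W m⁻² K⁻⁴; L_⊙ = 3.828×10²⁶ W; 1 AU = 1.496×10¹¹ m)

L = 0.0230 × 3.828×10²⁶ = 8.80×10²⁴ W.
From T_eq⁴ = L(1−A)/(16πσd²): d = √[L(1−A)/(16πσT_eq⁴)].
d = √[8.80×10²⁴ × 0.90 / (16π × 5.67×10⁻⁸ × (358)⁴)] = 1.30×10¹⁰ m = 0.0870 AU.

d ≈ 0.0870 AU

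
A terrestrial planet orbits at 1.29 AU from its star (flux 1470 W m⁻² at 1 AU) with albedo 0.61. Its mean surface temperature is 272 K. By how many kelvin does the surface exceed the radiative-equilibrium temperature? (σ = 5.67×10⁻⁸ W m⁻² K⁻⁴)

ΔT ≈ 74.6 K

S = 1470/1.29² = 883.4 W m⁻².
T_eq = [S(1−A)/(4σ)]^(1/4) = [883.4×0.39/(4×5.67×10⁻⁸)]^(1/4) = 197.4 K.
ΔT = T_surf − T_eq = 272 − 197.4.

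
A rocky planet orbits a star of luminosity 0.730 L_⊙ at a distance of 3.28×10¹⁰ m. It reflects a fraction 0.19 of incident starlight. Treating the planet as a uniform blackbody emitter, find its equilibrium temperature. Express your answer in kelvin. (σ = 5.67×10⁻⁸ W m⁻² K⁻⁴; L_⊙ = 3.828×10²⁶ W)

T_eq ≈ 521 K

L = 0.730 × 3.828×10²⁶ = 2.79×10²⁶ W.
Flux: S = L/(4πd²) = 2.79×10²⁶/(4π×(3.28×10¹⁰)²) = 2.07×10⁴ W m⁻².
Energy balance: absorbed = emitted ⇒ πR²·S(1−A) = 4πR²·σT_eq⁴, so T_eq⁴ = S(1−A)/(4σ).
T_eq = [2.07×10⁴ × 0.81 / (4 × 5.67×10⁻⁸)]^(1/4) = (7.38×10¹⁰)^(1/4) = 521 K.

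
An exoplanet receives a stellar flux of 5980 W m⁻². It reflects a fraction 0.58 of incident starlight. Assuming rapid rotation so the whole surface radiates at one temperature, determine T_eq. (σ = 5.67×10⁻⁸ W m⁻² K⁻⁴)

T_eq ≈ 324 K

Energy balance: absorbed = emitted ⇒ πR²·S(1−A) = 4πR²·σT_eq⁴, so T_eq⁴ = S(1−A)/(4σ).
T_eq = [5980 × 0.42 / (4 × 5.67×10⁻⁸)]^(1/4) = (1.11×10¹⁰)^(1/4) = 324 K.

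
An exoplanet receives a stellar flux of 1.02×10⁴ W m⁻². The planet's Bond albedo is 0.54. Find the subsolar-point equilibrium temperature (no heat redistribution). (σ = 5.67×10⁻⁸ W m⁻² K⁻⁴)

At the subsolar point the surface absorbs S(1−A) and emits σT⁴ per unit area — no factor of 4, since only the local patch is in balance.
T = [1.02×10⁴ × 0.46 / 5.67×10⁻⁸]^(1/4) = (8.28×10¹⁰)^(1/4) = 536 K.

T_ss ≈ 536 K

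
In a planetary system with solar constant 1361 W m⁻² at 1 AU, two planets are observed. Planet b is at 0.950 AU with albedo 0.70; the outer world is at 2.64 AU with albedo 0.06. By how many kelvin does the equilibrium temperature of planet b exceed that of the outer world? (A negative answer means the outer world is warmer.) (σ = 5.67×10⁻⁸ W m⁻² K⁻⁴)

T_eq = [S₀(1−A)/(4σd²)]^(1/4), so T ∝ (1−A)^(1/4) / √d.
T₁ = [1361×0.30/(4×5.67×10⁻⁸×0.950²)]^(1/4) = 211.34 K.
T₂ = [1361×0.94/(4×5.67×10⁻⁸×2.64²)]^(1/4) = 168.67 K.

ΔT ≈ 42.7 K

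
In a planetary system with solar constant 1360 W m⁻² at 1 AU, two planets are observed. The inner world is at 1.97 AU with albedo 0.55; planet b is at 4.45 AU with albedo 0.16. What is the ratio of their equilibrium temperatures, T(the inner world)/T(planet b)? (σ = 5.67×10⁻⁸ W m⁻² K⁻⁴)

T₁/T₂ ≈ 1.286

T_eq = [S₀(1−A)/(4σd²)]^(1/4), so T ∝ (1−A)^(1/4) / √d.
T₁ = [1360×0.45/(4×5.67×10⁻⁸×1.97²)]^(1/4) = 162.38 K.
T₂ = [1360×0.84/(4×5.67×10⁻⁸×4.45²)]^(1/4) = 126.29 K.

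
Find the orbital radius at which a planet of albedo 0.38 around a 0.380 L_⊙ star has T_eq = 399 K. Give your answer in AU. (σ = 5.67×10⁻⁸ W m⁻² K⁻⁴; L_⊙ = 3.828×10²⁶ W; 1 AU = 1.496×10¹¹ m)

d ≈ 0.236 AU

L = 0.380 × 3.828×10²⁶ = 1.45×10²⁶ W.
From T_eq⁴ = L(1−A)/(16πσd²): d = √[L(1−A)/(16πσT_eq⁴)].
d = √[1.45×10²⁶ × 0.62 / (16π × 5.67×10⁻⁸ × (399)⁴)] = 3.53×10¹⁰ m = 0.236 AU.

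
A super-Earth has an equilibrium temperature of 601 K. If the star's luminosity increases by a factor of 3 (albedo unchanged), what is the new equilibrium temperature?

T_eq ∝ L^(1/4) · d^(−1/2).
T′ = 601 × 3^(1/4) = 791 K.

T_eq ≈ 791 K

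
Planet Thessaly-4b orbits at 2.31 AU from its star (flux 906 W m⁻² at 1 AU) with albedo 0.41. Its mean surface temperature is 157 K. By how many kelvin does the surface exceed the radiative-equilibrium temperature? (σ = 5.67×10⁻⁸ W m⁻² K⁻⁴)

ΔT ≈ 12.0 K

S = 906/2.31² = 169.8 W m⁻².
T_eq = [S(1−A)/(4σ)]^(1/4) = [169.8×0.59/(4×5.67×10⁻⁸)]^(1/4) = 145.0 K.
ΔT = T_surf − T_eq = 157 − 145.0.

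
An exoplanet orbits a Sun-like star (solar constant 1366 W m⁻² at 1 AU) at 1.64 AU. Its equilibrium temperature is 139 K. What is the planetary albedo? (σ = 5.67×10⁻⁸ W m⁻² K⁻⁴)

Flux at 1.64 AU: S = 1366/1.64² = 508 W m⁻².
From T_eq⁴ = S(1−A)/(4σ): 1−A = 4σT_eq⁴/S.
1−A = 4 × 5.67×10⁻⁸ × (139)⁴ / 508 = 0.167.

A ≈ 0.83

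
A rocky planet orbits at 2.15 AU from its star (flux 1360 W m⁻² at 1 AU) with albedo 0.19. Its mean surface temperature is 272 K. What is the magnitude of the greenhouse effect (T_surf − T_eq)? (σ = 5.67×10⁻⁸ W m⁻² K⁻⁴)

ΔT ≈ 92.0 K

S = 1360/2.15² = 294.2 W m⁻².
T_eq = [S(1−A)/(4σ)]^(1/4) = [294.2×0.81/(4×5.67×10⁻⁸)]^(1/4) = 180.0 K.
ΔT = T_surf − T_eq = 272 − 180.0.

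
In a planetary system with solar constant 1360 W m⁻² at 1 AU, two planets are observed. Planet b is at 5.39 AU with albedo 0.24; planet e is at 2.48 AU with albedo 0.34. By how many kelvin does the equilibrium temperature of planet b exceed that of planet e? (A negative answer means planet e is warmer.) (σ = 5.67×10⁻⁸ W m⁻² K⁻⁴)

T_eq = [S₀(1−A)/(4σd²)]^(1/4), so T ∝ (1−A)^(1/4) / √d.
T₁ = [1360×0.76/(4×5.67×10⁻⁸×5.39²)]^(1/4) = 111.91 K.
T₂ = [1360×0.66/(4×5.67×10⁻⁸×2.48²)]^(1/4) = 159.27 K.

ΔT ≈ -47.4 K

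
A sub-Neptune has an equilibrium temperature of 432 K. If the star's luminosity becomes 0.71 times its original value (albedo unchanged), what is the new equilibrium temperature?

T_eq ∝ L^(1/4) · d^(−1/2).
T′ = 432 × 0.71^(1/4) = 397 K.

T_eq ≈ 397 K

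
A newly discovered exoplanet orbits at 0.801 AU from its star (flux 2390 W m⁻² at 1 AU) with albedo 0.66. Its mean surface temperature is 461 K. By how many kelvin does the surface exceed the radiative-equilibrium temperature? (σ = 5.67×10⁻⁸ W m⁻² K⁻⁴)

S = 2390/0.801² = 3725 W m⁻².
T_eq = [S(1−A)/(4σ)]^(1/4) = [3725×0.34/(4×5.67×10⁻⁸)]^(1/4) = 273.4 K.
ΔT = T_surf − T_eq = 461 − 273.4.

ΔT ≈ 187.6 K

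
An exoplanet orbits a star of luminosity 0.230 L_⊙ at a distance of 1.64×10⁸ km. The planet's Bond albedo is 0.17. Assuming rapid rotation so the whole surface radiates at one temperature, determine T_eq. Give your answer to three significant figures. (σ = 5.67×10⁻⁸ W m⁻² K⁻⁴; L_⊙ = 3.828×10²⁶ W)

T_eq ≈ 176 K

d = 1.64×10⁸ km = 1.64×10¹¹ m.
L = 0.230 × 3.828×10²⁶ = 8.80×10²⁵ W.
Flux: S = L/(4πd²) = 8.80×10²⁵/(4π×(1.64×10¹¹)²) = 260 W m⁻².
Energy balance: absorbed = emitted ⇒ πR²·S(1−A) = 4πR²·σT_eq⁴, so T_eq⁴ = S(1−A)/(4σ).
T_eq = [260 × 0.83 / (4 × 5.67×10⁻⁸)]^(1/4) = (9.53×10⁸)^(1/4) = 176 K.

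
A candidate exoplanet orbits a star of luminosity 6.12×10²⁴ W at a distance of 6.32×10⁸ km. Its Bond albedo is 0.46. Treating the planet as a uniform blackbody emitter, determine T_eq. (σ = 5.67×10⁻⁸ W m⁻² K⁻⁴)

T_eq ≈ 41.3 K

d = 6.32×10⁸ km = 6.32×10¹¹ m.
Flux: S = L/(4πd²) = 6.12×10²⁴/(4π×(6.32×10¹¹)²) = 1.22 W m⁻².
Energy balance: absorbed = emitted ⇒ πR²·S(1−A) = 4πR²·σT_eq⁴, so T_eq⁴ = S(1−A)/(4σ).
T_eq = [1.22 × 0.54 / (4 × 5.67×10⁻⁸)]^(1/4) = (2.90×10⁶)^(1/4) = 41.3 K.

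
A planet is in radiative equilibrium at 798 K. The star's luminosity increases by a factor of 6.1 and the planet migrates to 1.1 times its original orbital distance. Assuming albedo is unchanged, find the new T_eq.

T_eq ≈ 1200 K

T_eq ∝ L^(1/4) · d^(−1/2).
T′ = 798 × 6.1^(1/4) / 1.1^(1/2) = 1200 K.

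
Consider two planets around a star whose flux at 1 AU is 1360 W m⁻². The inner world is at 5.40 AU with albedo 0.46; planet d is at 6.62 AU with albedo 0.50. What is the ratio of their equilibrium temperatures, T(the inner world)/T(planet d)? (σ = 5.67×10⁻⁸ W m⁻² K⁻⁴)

T₁/T₂ ≈ 1.129

T_eq = [S₀(1−A)/(4σd²)]^(1/4), so T ∝ (1−A)^(1/4) / √d.
T₁ = [1360×0.54/(4×5.67×10⁻⁸×5.40²)]^(1/4) = 102.65 K.
T₂ = [1360×0.50/(4×5.67×10⁻⁸×6.62²)]^(1/4) = 90.95 K.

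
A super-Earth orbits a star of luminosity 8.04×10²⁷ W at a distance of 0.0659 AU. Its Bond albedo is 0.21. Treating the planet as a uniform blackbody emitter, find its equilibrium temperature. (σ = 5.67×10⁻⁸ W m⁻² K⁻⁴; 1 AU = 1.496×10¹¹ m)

d = 0.0659 AU = 9.86×10⁹ m.
Flux: S = L/(4πd²) = 8.04×10²⁷/(4π×(9.86×10⁹)²) = 6.58×10⁶ W m⁻².
Energy balance: absorbed = emitted ⇒ πR²·S(1−A) = 4πR²·σT_eq⁴, so T_eq⁴ = S(1−A)/(4σ).
T_eq = [6.58×10⁶ × 0.79 / (4 × 5.67×10⁻⁸)]^(1/4) = (2.29×10¹³)^(1/4) = 2190 K.

T_eq ≈ 2190 K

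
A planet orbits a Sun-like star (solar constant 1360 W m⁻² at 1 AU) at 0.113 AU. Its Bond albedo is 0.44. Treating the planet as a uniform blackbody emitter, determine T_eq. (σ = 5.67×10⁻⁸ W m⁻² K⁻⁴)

T_eq ≈ 716 K

Flux at 0.113 AU: S = 1360/0.113² = 1.07×10⁵ W m⁻².
Energy balance: absorbed = emitted ⇒ πR²·S(1−A) = 4πR²·σT_eq⁴, so T_eq⁴ = S(1−A)/(4σ).
T_eq = [1.07×10⁵ × 0.56 / (4 × 5.67×10⁻⁸)]^(1/4) = (2.63×10¹¹)^(1/4) = 716 K.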